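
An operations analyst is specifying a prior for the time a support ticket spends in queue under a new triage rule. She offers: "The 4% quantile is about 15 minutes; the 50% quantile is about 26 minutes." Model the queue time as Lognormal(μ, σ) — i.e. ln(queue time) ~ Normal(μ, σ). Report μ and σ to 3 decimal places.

If T ~ Lognormal(μ,σ) then ln T ~ Normal(μ,σ), so the p-quantile of ln T is μ + z_p·σ.
ln(15) = 2.708 and ln(26) = 3.258; z_{0.04} = -1.751, z_{0.5} = 0.
σ = (3.258 − 2.708)/(0 − (-1.751)) = 0.314.
μ = 2.708 − (-1.751)·0.314 = 3.258.

μ ≈ 3.258, σ ≈ 0.314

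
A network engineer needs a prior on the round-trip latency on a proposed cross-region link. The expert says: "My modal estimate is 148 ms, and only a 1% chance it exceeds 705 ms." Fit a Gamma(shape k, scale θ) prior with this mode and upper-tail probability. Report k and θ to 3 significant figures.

k ≈ 2.63, θ ≈ 90.7

Gamma(k,θ) with k>1 has mode (k−1)θ, so θ = 148/(k−1).
Need P(X < 705) = 0.99 with θ tied to k this way. Start at k = 2, θ = 148: P(X<705) ≈ 0.951.
Too low — raise k to concentrate. Iterating converges to k ≈ 2.63.
Then θ = 148/(2.63−1) ≈ 90.7.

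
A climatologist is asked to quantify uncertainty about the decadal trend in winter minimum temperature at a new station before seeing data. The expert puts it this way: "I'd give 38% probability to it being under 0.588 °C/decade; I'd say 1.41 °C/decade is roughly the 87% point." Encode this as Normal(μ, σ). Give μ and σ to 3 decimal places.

For Normal(μ,σ), the p-quantile is μ + z_p·σ. Here z_{0.38} = -0.3055, z_{0.87} = 1.126.
So 0.588 = μ − 0.3055σ and 1.41 = μ + 1.126σ.
Subtracting: σ = (1.41 − 0.588)/(1.126 − (-0.3055)) = 0.574.
Then μ = 0.588 − (-0.3055)·0.574 = 0.763.

μ = 0.763, σ = 0.574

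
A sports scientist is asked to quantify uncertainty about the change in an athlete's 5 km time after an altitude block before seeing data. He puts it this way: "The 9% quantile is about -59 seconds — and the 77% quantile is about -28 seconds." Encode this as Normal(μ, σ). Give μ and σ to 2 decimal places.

The p-quantile of Normal(μ,σ) is μ + z_p·σ, with z_{0.09} = -1.341 and z_{0.77} = 0.7388.
Eliminate σ: μ = (z₂·x₁ − z₁·x₂)/(z₂ − z₁) = (0.7388·-59 − (-1.341)·-28)/2.08 = -39.01.
Then σ = (x₂ − x₁)/(z₂ − z₁) = (-28 − -59)/2.08 = 14.91.

μ = -39.01, σ = 14.91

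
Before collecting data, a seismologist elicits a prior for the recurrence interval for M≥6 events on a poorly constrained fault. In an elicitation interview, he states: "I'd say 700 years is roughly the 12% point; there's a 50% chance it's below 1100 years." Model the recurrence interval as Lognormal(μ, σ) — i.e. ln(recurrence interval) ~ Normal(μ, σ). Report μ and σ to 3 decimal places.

μ ≈ 7.003, σ ≈ 0.385

If T ~ Lognormal(μ,σ) then ln T ~ Normal(μ,σ), so the p-quantile of ln T is μ + z_p·σ.
ln(700) = 6.551 and ln(1100) = 7.003; z_{0.12} = -1.175, z_{0.5} = 0.
σ = (7.003 − 6.551)/(0 − (-1.175)) = 0.385.
μ = 6.551 − (-1.175)·0.385 = 7.003.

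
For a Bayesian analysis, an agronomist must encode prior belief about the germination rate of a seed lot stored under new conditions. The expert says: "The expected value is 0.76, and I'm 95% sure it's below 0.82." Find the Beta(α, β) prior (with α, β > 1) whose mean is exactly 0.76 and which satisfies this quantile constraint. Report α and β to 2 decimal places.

α ≈ 95.52, β ≈ 30.16

With mean 0.76 fixed, write α = 0.76s, β = 0.24s where s = α+β.
Need P(θ < 0.82) = 0.95 under Beta(0.76s, 0.24s). Normal approximation: (q−m)/√(m(1−m)/s) ≈ z_{0.95} = 1.64, so s ≈ 0.76·0.24·(1.64)²/(0.82−0.76)² = 137.1.
At s = 137.1: P(θ<0.82) ≈ 0.957. Adjusting to match 0.95 gives s ≈ 125.68.
So α = 0.76·125.68 ≈ 95.52, β = 0.24·125.68 ≈ 30.16.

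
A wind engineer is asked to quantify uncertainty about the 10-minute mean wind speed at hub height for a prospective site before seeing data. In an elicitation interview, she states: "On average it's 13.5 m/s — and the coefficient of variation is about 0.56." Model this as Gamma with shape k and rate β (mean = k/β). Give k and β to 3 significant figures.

For Gamma(k, rate β): mean = k/β, variance = k/β², so CV = 1/√k.
CV = 0.56, hence k = 1/CV² = 3.19.
Then β = k/mean = 3.19/13.5 = 0.236.

k ≈ 3.19, β ≈ 0.236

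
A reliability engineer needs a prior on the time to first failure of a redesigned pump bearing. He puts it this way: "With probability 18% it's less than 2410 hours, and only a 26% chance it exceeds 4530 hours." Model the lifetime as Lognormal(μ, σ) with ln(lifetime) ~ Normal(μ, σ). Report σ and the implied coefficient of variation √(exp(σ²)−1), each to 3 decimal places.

σ ≈ 0.405, CV ≈ 0.422

If T ~ Lognormal(μ,σ) then ln T ~ Normal(μ,σ), so the p-quantile of ln T is μ + z_p·σ.
ln(2410) = 7.787 and ln(4530) = 8.418; z_{0.18} = -0.9154, z_{0.74} = 0.6433.
σ = (8.418 − 7.787)/(0.6433 − (-0.9154)) = 0.405.
μ = 7.787 − (-0.9154)·0.405 = 8.158.
CV = √(exp(σ²)−1) = √(exp(0.1639)−1) = 0.422.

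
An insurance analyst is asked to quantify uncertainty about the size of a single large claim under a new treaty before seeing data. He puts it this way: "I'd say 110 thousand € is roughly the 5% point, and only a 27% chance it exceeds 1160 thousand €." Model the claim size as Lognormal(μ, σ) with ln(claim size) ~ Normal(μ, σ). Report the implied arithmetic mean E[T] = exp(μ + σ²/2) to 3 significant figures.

If T ~ Lognormal(μ,σ) then ln T ~ Normal(μ,σ), so the p-quantile of ln T is μ + z_p·σ.
ln(110) = 4.7 and ln(1160) = 7.056; z_{0.05} = -1.645, z_{0.73} = 0.6128.
σ = (7.056 − 4.7)/(0.6128 − (-1.645)) = 1.043.
μ = 4.7 − (-1.645)·1.043 = 6.417.
E[T] = exp(μ + σ²/2) = exp(6.417 + 0.5444) = 1050 thousand €.

E[T] ≈ 1050 thousand €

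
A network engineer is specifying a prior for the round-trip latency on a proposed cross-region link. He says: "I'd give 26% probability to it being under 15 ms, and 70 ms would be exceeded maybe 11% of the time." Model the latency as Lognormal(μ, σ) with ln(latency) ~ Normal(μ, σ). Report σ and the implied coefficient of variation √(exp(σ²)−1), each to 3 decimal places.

σ ≈ 0.824, CV ≈ 0.986

If T ~ Lognormal(μ,σ) then ln T ~ Normal(μ,σ), so the p-quantile of ln T is μ + z_p·σ.
ln(15) = 2.708 and ln(70) = 4.248; z_{0.26} = -0.6433, z_{0.89} = 1.227.
σ = (4.248 − 2.708)/(1.227 − (-0.6433)) = 0.824.
μ = 2.708 − (-0.6433)·0.824 = 3.238.
CV = √(exp(σ²)−1) = √(exp(0.6787)−1) = 0.986.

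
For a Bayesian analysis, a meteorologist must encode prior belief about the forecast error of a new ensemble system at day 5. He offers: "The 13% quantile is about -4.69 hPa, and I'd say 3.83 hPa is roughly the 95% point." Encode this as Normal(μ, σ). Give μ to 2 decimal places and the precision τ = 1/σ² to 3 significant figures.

The p-quantile of Normal(μ,σ) is μ + z_p·σ, with z_{0.13} = -1.126 and z_{0.95} = 1.645.
Eliminate σ: μ = (z₂·x₁ − z₁·x₂)/(z₂ − z₁) = (1.645·-4.69 − (-1.126)·3.83)/2.771 = -1.23.
Then σ = (x₂ − x₁)/(z₂ − z₁) = (3.83 − -4.69)/2.771 = 3.07.
Precision τ = 1/σ² = 1/3.074² = 0.106.

μ = -1.23, τ = 0.106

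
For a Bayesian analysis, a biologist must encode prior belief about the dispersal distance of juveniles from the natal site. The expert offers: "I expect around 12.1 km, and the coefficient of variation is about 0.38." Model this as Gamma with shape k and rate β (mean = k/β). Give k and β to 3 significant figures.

For Gamma(k, rate β): mean = k/β, variance = k/β², so CV = 1/√k.
CV = 0.38, hence k = 1/CV² = 6.93.
Then β = k/mean = 6.93/12.1 = 0.572.

k ≈ 6.93, β ≈ 0.572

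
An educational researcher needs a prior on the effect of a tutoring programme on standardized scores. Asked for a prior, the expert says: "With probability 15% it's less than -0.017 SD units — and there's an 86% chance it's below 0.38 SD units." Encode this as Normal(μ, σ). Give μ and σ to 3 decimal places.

μ = 0.177, σ = 0.188

The p-quantile of Normal(μ,σ) is μ + z_p·σ, with z_{0.15} = -1.036 and z_{0.86} = 1.08.
Eliminate σ: μ = (z₂·x₁ − z₁·x₂)/(z₂ − z₁) = (1.08·-0.017 − (-1.036)·0.38)/2.117 = 0.177.
Then σ = (x₂ − x₁)/(z₂ − z₁) = (0.38 − -0.017)/2.117 = 0.188.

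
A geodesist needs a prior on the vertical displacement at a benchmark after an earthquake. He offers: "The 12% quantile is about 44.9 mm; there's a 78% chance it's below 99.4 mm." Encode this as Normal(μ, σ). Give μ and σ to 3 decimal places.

The p-quantile of Normal(μ,σ) is μ + z_p·σ, with z_{0.12} = -1.175 and z_{0.78} = 0.7722.
Eliminate σ: μ = (z₂·x₁ − z₁·x₂)/(z₂ − z₁) = (0.7722·44.9 − (-1.175)·99.4)/1.947 = 77.787.
Then σ = (x₂ − x₁)/(z₂ − z₁) = (99.4 − 44.9)/1.947 = 27.989.

μ = 77.787, σ = 27.989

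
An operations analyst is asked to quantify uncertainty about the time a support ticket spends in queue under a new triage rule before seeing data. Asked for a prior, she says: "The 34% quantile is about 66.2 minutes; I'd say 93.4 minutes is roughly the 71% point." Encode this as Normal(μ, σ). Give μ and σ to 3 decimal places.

μ = 77.816, σ = 28.162

For Normal(μ,σ), the p-quantile is μ + z_p·σ. Here z_{0.34} = -0.4125, z_{0.71} = 0.5534.
So 66.2 = μ − 0.4125σ and 93.4 = μ + 0.5534σ.
Subtracting: σ = (93.4 − 66.2)/(0.5534 − (-0.4125)) = 28.162.
Then μ = 66.2 − (-0.4125)·28.162 = 77.816.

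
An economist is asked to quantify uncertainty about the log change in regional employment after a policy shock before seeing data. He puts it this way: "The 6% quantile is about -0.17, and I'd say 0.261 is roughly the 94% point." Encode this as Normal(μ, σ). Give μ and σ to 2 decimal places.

The p-quantile of Normal(μ,σ) is μ + z_p·σ, with z_{0.06} = -1.555 and z_{0.94} = 1.555.
Eliminate σ: μ = (z₂·x₁ − z₁·x₂)/(z₂ − z₁) = (1.555·-0.17 − (-1.555)·0.261)/3.11 = 0.05.
Then σ = (x₂ − x₁)/(z₂ − z₁) = (0.261 − -0.17)/3.11 = 0.14.

μ = 0.05, σ = 0.14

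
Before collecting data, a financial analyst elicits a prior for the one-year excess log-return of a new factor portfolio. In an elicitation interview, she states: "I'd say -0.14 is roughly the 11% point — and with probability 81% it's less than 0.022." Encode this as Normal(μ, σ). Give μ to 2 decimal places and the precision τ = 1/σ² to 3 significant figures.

μ = -0.05, τ = 169

The p-quantile of Normal(μ,σ) is μ + z_p·σ, with z_{0.11} = -1.227 and z_{0.81} = 0.8779.
Eliminate σ: μ = (z₂·x₁ − z₁·x₂)/(z₂ − z₁) = (0.8779·-0.14 − (-1.227)·0.022)/2.104 = -0.05.
Then σ = (x₂ − x₁)/(z₂ − z₁) = (0.022 − -0.14)/2.104 = 0.08.
Precision τ = 1/σ² = 1/0.07698² = 169.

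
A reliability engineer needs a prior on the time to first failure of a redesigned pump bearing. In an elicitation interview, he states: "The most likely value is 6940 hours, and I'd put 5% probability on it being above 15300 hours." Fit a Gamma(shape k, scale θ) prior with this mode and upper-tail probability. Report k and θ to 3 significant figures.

Gamma(k,θ) with k>1 has mode (k−1)θ, so θ = 6940/(k−1).
Need P(X < 15300) = 0.95 with θ tied to k this way. Start at k = 2, θ = 6940: P(X<15300) ≈ 0.647.
Too low — raise k to concentrate. Iterating converges to k ≈ 5.4.
Then θ = 6940/(5.4−1) ≈ 1580.

k ≈ 5.4, θ ≈ 1580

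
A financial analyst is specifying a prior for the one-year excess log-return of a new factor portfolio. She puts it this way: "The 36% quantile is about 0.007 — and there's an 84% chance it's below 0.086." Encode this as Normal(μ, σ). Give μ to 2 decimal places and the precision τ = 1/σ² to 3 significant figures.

μ = 0.03, τ = 293

The p-quantile of Normal(μ,σ) is μ + z_p·σ, with z_{0.36} = -0.3585 and z_{0.84} = 0.9945.
Eliminate σ: μ = (z₂·x₁ − z₁·x₂)/(z₂ − z₁) = (0.9945·0.007 − (-0.3585)·0.086)/1.353 = 0.03.
Then σ = (x₂ − x₁)/(z₂ − z₁) = (0.086 − 0.007)/1.353 = 0.06.
Precision τ = 1/σ² = 1/0.05839² = 293.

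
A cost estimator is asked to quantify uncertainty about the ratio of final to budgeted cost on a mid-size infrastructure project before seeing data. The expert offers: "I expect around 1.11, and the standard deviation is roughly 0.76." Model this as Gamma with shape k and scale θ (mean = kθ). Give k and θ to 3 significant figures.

k ≈ 2.13, θ ≈ 0.52

For Gamma(k, scale θ): mean = kθ, variance = kθ², so CV = 1/√k.
CV = SD/mean = 0.76/1.11 = 0.6847, hence k = 1/CV² = 2.13.
Then θ = mean/k = 1.11/2.13 = 0.52.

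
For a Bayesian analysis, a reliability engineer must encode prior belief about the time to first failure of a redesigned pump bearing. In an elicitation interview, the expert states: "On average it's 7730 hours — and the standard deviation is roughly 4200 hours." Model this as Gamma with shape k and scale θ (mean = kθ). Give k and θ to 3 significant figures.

k ≈ 3.39, θ ≈ 2280

For Gamma(k, scale θ): mean = kθ, variance = kθ², so CV = 1/√k.
CV = SD/mean = 4200/7730 = 0.5433, hence k = 1/CV² = 3.39.
Then θ = mean/k = 7730/3.39 = 2280.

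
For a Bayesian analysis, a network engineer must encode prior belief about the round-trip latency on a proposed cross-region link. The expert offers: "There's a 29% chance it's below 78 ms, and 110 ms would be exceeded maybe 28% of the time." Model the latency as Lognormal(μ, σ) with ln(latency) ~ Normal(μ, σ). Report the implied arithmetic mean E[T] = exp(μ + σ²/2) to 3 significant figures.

If T ~ Lognormal(μ,σ) then ln T ~ Normal(μ,σ), so the p-quantile of ln T is μ + z_p·σ.
ln(78) = 4.357 and ln(110) = 4.7; z_{0.29} = -0.5534, z_{0.72} = 0.5828.
σ = (4.7 − 4.357)/(0.5828 − (-0.5534)) = 0.303.
μ = 4.357 − (-0.5534)·0.303 = 4.524.
E[T] = exp(μ + σ²/2) = exp(4.524 + 0.0458) = 96.5 ms.

E[T] ≈ 96.5 ms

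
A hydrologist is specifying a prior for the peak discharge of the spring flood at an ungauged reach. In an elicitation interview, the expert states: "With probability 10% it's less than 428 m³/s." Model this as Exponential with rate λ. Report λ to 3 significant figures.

λ ≈ 0.000246

P(T < 428.0) = 1 − e^(−λ·428.0) = 0.1, so λ = −ln(1−0.1)/428.0 = −ln(0.9)/428.0 = 0.000246.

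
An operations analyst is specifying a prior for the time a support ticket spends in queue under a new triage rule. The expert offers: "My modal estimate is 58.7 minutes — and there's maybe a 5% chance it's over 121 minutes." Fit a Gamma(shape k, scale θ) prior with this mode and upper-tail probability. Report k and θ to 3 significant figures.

Gamma(k,θ) with k>1 has mode (k−1)θ, so θ = 58.7/(k−1).
Need P(X < 121) = 0.95 with θ tied to k this way. Start at k = 2, θ = 58.7: P(X<121) ≈ 0.610.
Too low — raise k to concentrate. Iterating converges to k ≈ 6.29.
Then θ = 58.7/(6.29−1) ≈ 11.1.

k ≈ 6.29, θ ≈ 11.1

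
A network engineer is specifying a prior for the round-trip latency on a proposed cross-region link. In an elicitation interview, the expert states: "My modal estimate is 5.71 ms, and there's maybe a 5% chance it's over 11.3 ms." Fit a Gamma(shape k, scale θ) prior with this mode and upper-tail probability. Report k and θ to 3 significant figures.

k ≈ 6.95, θ ≈ 0.959

Gamma(k,θ) with k>1 has mode (k−1)θ, so θ = 5.71/(k−1).
Need P(X < 11.3) = 0.95 with θ tied to k this way. Start at k = 2, θ = 5.71: P(X<11.3) ≈ 0.588.
Too low — raise k to concentrate. Iterating converges to k ≈ 6.95.
Then θ = 5.71/(6.95−1) ≈ 0.959.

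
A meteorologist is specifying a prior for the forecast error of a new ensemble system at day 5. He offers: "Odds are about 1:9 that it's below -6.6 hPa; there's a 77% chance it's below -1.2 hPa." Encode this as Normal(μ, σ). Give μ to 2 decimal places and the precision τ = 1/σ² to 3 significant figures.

μ = -3.17, τ = 0.14

For Normal(μ,σ), the p-quantile is μ + z_p·σ. Here z_{0.1} = -1.282, z_{0.77} = 0.7388.
So -6.6 = μ − 1.282σ and -1.2 = μ + 0.7388σ.
Subtracting: σ = (-1.2 − -6.6)/(0.7388 − (-1.282)) = 2.67.
Then μ = -6.6 − (-1.282)·2.67 = -3.17.
Precision τ = 1/σ² = 1/2.673² = 0.14.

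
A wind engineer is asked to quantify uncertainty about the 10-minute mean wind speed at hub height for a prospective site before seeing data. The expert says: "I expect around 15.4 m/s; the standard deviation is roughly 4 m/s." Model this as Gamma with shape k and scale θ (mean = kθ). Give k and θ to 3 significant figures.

k ≈ 14.8, θ ≈ 1.04

For Gamma(k, scale θ): mean = kθ, variance = kθ², so CV = 1/√k.
CV = SD/mean = 4/15.4 = 0.2597, hence k = 1/CV² = 14.8.
Then θ = mean/k = 15.4/14.8 = 1.04.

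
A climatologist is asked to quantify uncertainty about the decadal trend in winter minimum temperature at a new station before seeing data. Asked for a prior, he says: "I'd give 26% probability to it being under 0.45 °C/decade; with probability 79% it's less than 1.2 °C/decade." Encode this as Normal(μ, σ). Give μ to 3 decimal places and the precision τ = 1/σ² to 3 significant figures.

μ = 0.783, τ = 3.74

For Normal(μ,σ), the p-quantile is μ + z_p·σ. Here z_{0.26} = -0.6433, z_{0.79} = 0.8064.
So 0.45 = μ − 0.6433σ and 1.2 = μ + 0.8064σ.
Subtracting: σ = (1.2 − 0.45)/(0.8064 − (-0.6433)) = 0.517.
Then μ = 0.45 − (-0.6433)·0.517 = 0.783.
Precision τ = 1/σ² = 1/0.5173² = 3.74.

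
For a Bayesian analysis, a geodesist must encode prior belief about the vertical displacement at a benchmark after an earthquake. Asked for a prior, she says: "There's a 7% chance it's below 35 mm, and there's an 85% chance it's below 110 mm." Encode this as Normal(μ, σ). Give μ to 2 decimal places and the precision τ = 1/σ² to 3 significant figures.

μ = 79.06, τ = 0.00112

The p-quantile of Normal(μ,σ) is μ + z_p·σ, with z_{0.07} = -1.476 and z_{0.85} = 1.036.
Eliminate σ: μ = (z₂·x₁ − z₁·x₂)/(z₂ − z₁) = (1.036·35 − (-1.476)·110)/2.512 = 79.06.
Then σ = (x₂ − x₁)/(z₂ − z₁) = (110 − 35)/2.512 = 29.85.
Precision τ = 1/σ² = 1/29.85² = 0.00112.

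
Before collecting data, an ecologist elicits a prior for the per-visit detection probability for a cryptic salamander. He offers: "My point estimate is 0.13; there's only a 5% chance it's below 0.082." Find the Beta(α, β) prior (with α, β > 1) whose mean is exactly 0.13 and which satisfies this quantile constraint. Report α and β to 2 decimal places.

With mean 0.13 fixed, write α = 0.13s, β = 0.87s where s = α+β.
Need P(θ < 0.082) = 0.05 under Beta(0.13s, 0.87s). Normal approximation: (q−m)/√(m(1−m)/s) ≈ z_{0.05} = -1.64, so s ≈ 0.13·0.87·(-1.64)²/(0.082−0.13)² = 132.8.
At s = 132.8: P(θ<0.082) ≈ 0.036. Adjusting to match 0.05 gives s ≈ 112.20.
So α = 0.13·112.20 ≈ 14.59, β = 0.87·112.20 ≈ 97.61.

α ≈ 14.59, β ≈ 97.61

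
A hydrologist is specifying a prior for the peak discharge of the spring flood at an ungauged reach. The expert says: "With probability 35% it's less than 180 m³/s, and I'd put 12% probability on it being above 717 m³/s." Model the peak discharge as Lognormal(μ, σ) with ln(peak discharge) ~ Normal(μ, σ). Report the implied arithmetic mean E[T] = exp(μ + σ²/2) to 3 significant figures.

E[T] ≈ 375 m³/s

If T ~ Lognormal(μ,σ) then ln T ~ Normal(μ,σ), so the p-quantile of ln T is μ + z_p·σ.
ln(180) = 5.193 and ln(717) = 6.575; z_{0.35} = -0.3853, z_{0.88} = 1.175.
σ = (6.575 − 5.193)/(1.175 − (-0.3853)) = 0.886.
μ = 5.193 − (-0.3853)·0.886 = 5.534.
E[T] = exp(μ + σ²/2) = exp(5.534 + 0.3923) = 375 m³/s.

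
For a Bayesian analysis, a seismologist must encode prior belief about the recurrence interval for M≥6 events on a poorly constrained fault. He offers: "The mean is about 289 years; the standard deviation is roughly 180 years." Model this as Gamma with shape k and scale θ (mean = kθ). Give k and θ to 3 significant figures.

For Gamma(k, scale θ): mean = kθ, variance = kθ², so CV = 1/√k.
CV = SD/mean = 180/289 = 0.6228, hence k = 1/CV² = 2.58.
Then θ = mean/k = 289/2.58 = 112.

k ≈ 2.58, θ ≈ 112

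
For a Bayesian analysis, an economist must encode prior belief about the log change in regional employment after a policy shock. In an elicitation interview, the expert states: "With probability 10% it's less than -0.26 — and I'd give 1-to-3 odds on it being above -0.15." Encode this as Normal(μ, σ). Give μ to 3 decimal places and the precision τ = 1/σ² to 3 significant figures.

For Normal(μ,σ), the p-quantile is μ + z_p·σ. Here z_{0.1} = -1.282, z_{0.75} = 0.6745.
So -0.26 = μ − 1.282σ and -0.15 = μ + 0.6745σ.
Subtracting: σ = (-0.15 − -0.26)/(0.6745 − (-1.282)) = 0.056.
Then μ = -0.26 − (-1.282)·0.056 = -0.188.
Precision τ = 1/σ² = 1/0.05624² = 316.

μ = -0.188, τ = 316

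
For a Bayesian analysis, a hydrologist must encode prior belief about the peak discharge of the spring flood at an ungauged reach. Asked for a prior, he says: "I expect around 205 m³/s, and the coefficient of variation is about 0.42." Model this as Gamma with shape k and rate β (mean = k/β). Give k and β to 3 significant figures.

k ≈ 5.67, β ≈ 0.0277

For Gamma(k, rate β): mean = k/β, variance = k/β², so CV = 1/√k.
CV = 0.42, hence k = 1/CV² = 5.67.
Then β = k/mean = 5.67/205 = 0.0277.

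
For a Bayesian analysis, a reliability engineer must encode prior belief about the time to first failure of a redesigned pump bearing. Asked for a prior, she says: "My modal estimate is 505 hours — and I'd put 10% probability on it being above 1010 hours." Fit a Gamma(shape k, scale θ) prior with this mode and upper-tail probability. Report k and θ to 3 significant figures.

Gamma(k,θ) with k>1 has mode (k−1)θ, so θ = 505/(k−1).
Need P(X < 1010) = 0.9 with θ tied to k this way. Start at k = 2, θ = 505: P(X<1010) ≈ 0.594.
Too low — raise k to concentrate. Iterating converges to k ≈ 4.99.
Then θ = 505/(4.99−1) ≈ 127.

k ≈ 4.99, θ ≈ 127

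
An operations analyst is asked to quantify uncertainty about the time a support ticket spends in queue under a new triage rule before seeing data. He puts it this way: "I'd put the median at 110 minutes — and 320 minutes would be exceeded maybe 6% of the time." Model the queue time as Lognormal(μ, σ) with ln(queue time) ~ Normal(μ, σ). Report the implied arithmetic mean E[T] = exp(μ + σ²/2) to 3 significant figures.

E[T] ≈ 139 minutes

If T ~ Lognormal(μ,σ) then ln T ~ Normal(μ,σ), so the p-quantile of ln T is μ + z_p·σ.
ln(110) = 4.7 and ln(320) = 5.768; z_{0.5} = 0, z_{0.94} = 1.555.
σ = (5.768 − 4.7)/(1.555 − (0)) = 0.687.
μ = 4.7 − (0)·0.687 = 4.700.
E[T] = exp(μ + σ²/2) = exp(4.700 + 0.2359) = 139 minutes.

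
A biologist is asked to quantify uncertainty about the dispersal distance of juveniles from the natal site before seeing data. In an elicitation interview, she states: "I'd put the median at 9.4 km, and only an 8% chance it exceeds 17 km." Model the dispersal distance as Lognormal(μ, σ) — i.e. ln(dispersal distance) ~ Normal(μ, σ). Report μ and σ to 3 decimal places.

μ ≈ 2.241, σ ≈ 0.422

If T ~ Lognormal(μ,σ) then ln T ~ Normal(μ,σ), so the p-quantile of ln T is μ + z_p·σ.
ln(9.4) = 2.241 and ln(17) = 2.833; z_{0.5} = 0, z_{0.92} = 1.405.
σ = (2.833 − 2.241)/(1.405 − (0)) = 0.422.
μ = 2.241 − (0)·0.422 = 2.241.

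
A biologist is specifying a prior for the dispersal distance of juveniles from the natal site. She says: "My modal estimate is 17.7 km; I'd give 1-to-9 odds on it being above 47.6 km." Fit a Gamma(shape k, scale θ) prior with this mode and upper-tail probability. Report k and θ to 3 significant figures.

k ≈ 2.96, θ ≈ 9.05

Gamma(k,θ) with k>1 has mode (k−1)θ, so θ = 17.7/(k−1).
Need P(X < 47.6) = 0.9 with θ tied to k this way. Start at k = 2, θ = 17.7: P(X<47.6) ≈ 0.749.
Too low — raise k to concentrate. Iterating converges to k ≈ 2.96.
Then θ = 17.7/(2.96−1) ≈ 9.05.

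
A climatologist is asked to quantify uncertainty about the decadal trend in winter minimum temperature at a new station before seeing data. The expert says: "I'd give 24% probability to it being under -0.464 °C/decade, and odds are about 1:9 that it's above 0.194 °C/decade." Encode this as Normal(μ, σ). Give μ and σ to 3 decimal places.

μ = -0.230, σ = 0.331

The p-quantile of Normal(μ,σ) is μ + z_p·σ, with z_{0.24} = -0.7063 and z_{0.9} = 1.282.
Eliminate σ: μ = (z₂·x₁ − z₁·x₂)/(z₂ − z₁) = (1.282·-0.464 − (-0.7063)·0.194)/1.988 = -0.230.
Then σ = (x₂ − x₁)/(z₂ − z₁) = (0.194 − -0.464)/1.988 = 0.331.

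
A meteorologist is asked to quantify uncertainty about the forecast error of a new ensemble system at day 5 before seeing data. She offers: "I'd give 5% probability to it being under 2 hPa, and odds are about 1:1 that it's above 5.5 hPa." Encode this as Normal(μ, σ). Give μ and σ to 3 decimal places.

The p-quantile of Normal(μ,σ) is μ + z_p·σ, with z_{0.05} = -1.645 and z_{0.5} = 0.
Eliminate σ: μ = (z₂·x₁ − z₁·x₂)/(z₂ − z₁) = (0·2 − (-1.645)·5.5)/1.645 = 5.500.
Then σ = (x₂ − x₁)/(z₂ − z₁) = (5.5 − 2)/1.645 = 2.128.

μ = 5.500, σ = 2.128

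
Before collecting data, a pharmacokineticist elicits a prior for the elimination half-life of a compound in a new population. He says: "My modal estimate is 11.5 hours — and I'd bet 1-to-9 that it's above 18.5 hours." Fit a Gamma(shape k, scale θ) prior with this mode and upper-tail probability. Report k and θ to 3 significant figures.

Gamma(k,θ) with k>1 has mode (k−1)θ, so θ = 11.5/(k−1).
Need P(X < 18.5) = 0.9 with θ tied to k this way. Start at k = 2, θ = 11.5: P(X<18.5) ≈ 0.478.
Too low — raise k to concentrate. Iterating converges to k ≈ 9.32.
Then θ = 11.5/(9.32−1) ≈ 1.38.

k ≈ 9.32, θ ≈ 1.38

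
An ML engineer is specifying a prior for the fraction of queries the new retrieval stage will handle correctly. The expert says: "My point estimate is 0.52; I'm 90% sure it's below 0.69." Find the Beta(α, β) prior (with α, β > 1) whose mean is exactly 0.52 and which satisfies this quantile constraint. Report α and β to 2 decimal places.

α ≈ 7.13, β ≈ 6.58

With mean 0.52 fixed, write α = 0.52s, β = 0.48s where s = α+β.
Need P(θ < 0.69) = 0.9 under Beta(0.52s, 0.48s). Normal approximation: (q−m)/√(m(1−m)/s) ≈ z_{0.9} = 1.28, so s ≈ 0.52·0.48·(1.28)²/(0.69−0.52)² = 14.2.
At s = 14.2: P(θ<0.69) ≈ 0.904. Adjusting to match 0.9 gives s ≈ 13.72.
So α = 0.52·13.72 ≈ 7.13, β = 0.48·13.72 ≈ 6.58.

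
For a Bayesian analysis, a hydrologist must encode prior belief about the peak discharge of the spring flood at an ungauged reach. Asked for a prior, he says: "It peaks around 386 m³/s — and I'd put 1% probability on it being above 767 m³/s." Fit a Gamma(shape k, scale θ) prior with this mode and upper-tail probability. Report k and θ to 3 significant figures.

k ≈ 11.4, θ ≈ 37

Gamma(k,θ) with k>1 has mode (k−1)θ, so θ = 386/(k−1).
Need P(X < 767) = 0.99 with θ tied to k this way. Start at k = 2, θ = 386: P(X<767) ≈ 0.590.
Too low — raise k to concentrate. Iterating converges to k ≈ 11.4.
Then θ = 386/(11.4−1) ≈ 37.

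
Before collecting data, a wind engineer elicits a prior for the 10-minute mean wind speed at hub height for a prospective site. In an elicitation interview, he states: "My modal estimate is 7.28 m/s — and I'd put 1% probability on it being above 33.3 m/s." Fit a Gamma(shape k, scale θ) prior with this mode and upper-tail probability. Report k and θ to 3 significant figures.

Gamma(k,θ) with k>1 has mode (k−1)θ, so θ = 7.28/(k−1).
Need P(X < 33.3) = 0.99 with θ tied to k this way. Start at k = 2, θ = 7.28: P(X<33.3) ≈ 0.943.
Too low — raise k to concentrate. Iterating converges to k ≈ 2.74.
Then θ = 7.28/(2.74−1) ≈ 4.18.

k ≈ 2.74, θ ≈ 4.18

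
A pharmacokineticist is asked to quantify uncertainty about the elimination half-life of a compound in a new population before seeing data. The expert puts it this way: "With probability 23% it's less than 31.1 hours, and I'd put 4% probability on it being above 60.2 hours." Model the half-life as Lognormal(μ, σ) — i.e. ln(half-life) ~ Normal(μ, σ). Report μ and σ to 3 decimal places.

μ ≈ 3.633, σ ≈ 0.265

If T ~ Lognormal(μ,σ) then ln T ~ Normal(μ,σ), so the p-quantile of ln T is μ + z_p·σ.
ln(31.1) = 3.437 and ln(60.2) = 4.098; z_{0.23} = -0.7388, z_{0.96} = 1.751.
σ = (4.098 − 3.437)/(1.751 − (-0.7388)) = 0.265.
μ = 3.437 − (-0.7388)·0.265 = 3.633.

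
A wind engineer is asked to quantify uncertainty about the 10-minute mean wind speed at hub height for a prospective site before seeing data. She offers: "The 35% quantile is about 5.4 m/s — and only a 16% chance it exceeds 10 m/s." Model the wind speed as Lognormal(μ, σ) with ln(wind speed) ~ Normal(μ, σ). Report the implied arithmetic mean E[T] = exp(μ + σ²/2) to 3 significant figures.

E[T] ≈ 7.09 m/s

If T ~ Lognormal(μ,σ) then ln T ~ Normal(μ,σ), so the p-quantile of ln T is μ + z_p·σ.
ln(5.4) = 1.686 and ln(10) = 2.303; z_{0.35} = -0.3853, z_{0.84} = 0.9945.
σ = (2.303 − 1.686)/(0.9945 − (-0.3853)) = 0.447.
μ = 1.686 − (-0.3853)·0.447 = 1.858.
E[T] = exp(μ + σ²/2) = exp(1.858 + 0.0997) = 7.09 m/s.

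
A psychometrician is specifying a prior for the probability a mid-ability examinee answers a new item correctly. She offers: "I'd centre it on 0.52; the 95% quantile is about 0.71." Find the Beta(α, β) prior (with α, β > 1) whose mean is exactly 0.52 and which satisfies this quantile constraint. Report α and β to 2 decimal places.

With mean 0.52 fixed, write α = 0.52s, β = 0.48s where s = α+β.
Need P(θ < 0.71) = 0.95 under Beta(0.52s, 0.48s). Normal approximation: (q−m)/√(m(1−m)/s) ≈ z_{0.95} = 1.64, so s ≈ 0.52·0.48·(1.64)²/(0.71−0.52)² = 18.7.
At s = 18.7: P(θ<0.71) ≈ 0.955. Adjusting to match 0.95 gives s ≈ 17.54.
So α = 0.52·17.54 ≈ 9.12, β = 0.48·17.54 ≈ 8.42.

α ≈ 9.12, β ≈ 8.42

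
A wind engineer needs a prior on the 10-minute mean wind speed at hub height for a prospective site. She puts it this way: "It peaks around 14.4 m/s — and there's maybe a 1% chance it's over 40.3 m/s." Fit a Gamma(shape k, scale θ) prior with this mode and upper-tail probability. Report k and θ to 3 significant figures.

k ≈ 5.32, θ ≈ 3.33

Gamma(k,θ) with k>1 has mode (k−1)θ, so θ = 14.4/(k−1).
Need P(X < 40.3) = 0.99 with θ tied to k this way. Start at k = 2, θ = 14.4: P(X<40.3) ≈ 0.769.
Too low — raise k to concentrate. Iterating converges to k ≈ 5.32.
Then θ = 14.4/(5.32−1) ≈ 3.33.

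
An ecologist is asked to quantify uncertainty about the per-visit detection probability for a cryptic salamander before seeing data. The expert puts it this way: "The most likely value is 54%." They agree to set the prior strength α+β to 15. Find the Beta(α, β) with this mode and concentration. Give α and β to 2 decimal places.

For α,β > 1 the Beta mode is (α−1)/(α+β−2). With α+β = 15, the mode is (α−1)/13.
Set (α−1)/13 = 0.54 → α = 1 + 0.54·13 = 8.02.
β = 15 − α = 6.98.

α = 8.02, β = 6.98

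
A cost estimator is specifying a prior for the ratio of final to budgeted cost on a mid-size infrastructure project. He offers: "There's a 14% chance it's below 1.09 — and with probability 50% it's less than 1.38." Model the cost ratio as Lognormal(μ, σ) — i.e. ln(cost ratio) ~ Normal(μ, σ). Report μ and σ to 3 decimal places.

If T ~ Lognormal(μ,σ) then ln T ~ Normal(μ,σ), so the p-quantile of ln T is μ + z_p·σ.
ln(1.09) = 0.08618 and ln(1.38) = 0.3221; z_{0.14} = -1.08, z_{0.5} = 0.
σ = (0.3221 − 0.08618)/(0 − (-1.08)) = 0.218.
μ = 0.08618 − (-1.08)·0.218 = 0.322.

μ ≈ 0.322, σ ≈ 0.218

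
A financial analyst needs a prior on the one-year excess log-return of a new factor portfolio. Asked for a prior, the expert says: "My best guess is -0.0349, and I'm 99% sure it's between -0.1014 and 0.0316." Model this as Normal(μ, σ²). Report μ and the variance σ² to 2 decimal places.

A symmetric 99% interval runs μ ± z·σ with z = 2.576.
Half-width = 0.0665, so σ = 0.0665/2.576 = 0.026 and σ² = 0.00.
μ is the stated best guess, -0.03.

μ = -0.03, σ² = 0.00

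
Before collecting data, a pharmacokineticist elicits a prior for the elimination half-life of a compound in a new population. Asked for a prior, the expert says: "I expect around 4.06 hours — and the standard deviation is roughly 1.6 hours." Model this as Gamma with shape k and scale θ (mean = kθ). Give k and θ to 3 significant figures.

k ≈ 6.44, θ ≈ 0.631

For Gamma(k, scale θ): mean = kθ, variance = kθ², so CV = 1/√k.
CV = SD/mean = 1.6/4.06 = 0.3941, hence k = 1/CV² = 6.44.
Then θ = mean/k = 4.06/6.44 = 0.631.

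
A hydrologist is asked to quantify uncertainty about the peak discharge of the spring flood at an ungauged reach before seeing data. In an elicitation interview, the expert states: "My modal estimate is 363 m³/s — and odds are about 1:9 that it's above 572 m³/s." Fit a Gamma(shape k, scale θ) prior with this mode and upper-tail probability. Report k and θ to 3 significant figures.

k ≈ 10.1, θ ≈ 40

Gamma(k,θ) with k>1 has mode (k−1)θ, so θ = 363/(k−1).
Need P(X < 572) = 0.9 with θ tied to k this way. Start at k = 2, θ = 363: P(X<572) ≈ 0.467.
Too low — raise k to concentrate. Iterating converges to k ≈ 10.1.
Then θ = 363/(10.1−1) ≈ 40.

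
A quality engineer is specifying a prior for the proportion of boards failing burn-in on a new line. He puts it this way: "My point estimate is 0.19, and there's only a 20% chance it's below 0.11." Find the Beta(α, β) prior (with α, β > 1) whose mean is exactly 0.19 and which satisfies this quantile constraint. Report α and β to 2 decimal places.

α ≈ 3.35, β ≈ 14.27

With mean 0.19 fixed, write α = 0.19s, β = 0.81s where s = α+β.
Need P(θ < 0.11) = 0.2 under Beta(0.19s, 0.81s). Normal approximation: (q−m)/√(m(1−m)/s) ≈ z_{0.2} = -0.842, so s ≈ 0.19·0.81·(-0.842)²/(0.11−0.19)² = 17.0.
At s = 17.0: P(θ<0.11) ≈ 0.205. Adjusting to match 0.2 gives s ≈ 17.62.
So α = 0.19·17.62 ≈ 3.35, β = 0.81·17.62 ≈ 14.27.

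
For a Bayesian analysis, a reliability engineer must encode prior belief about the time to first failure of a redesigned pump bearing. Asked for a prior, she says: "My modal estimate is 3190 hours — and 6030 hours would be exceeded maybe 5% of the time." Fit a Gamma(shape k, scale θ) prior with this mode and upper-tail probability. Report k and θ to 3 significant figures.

k ≈ 7.86, θ ≈ 465

Gamma(k,θ) with k>1 has mode (k−1)θ, so θ = 3190/(k−1).
Need P(X < 6030) = 0.95 with θ tied to k this way. Start at k = 2, θ = 3190: P(X<6030) ≈ 0.563.
Too low — raise k to concentrate. Iterating converges to k ≈ 7.86.
Then θ = 3190/(7.86−1) ≈ 465.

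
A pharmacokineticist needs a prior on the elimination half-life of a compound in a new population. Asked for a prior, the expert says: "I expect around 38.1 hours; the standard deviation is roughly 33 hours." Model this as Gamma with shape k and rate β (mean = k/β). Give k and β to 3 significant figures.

For Gamma(k, rate β): mean = k/β, variance = k/β², so CV = 1/√k.
CV = SD/mean = 33/38.1 = 0.8661, hence k = 1/CV² = 1.33.
Then β = k/mean = 1.33/38.1 = 0.035.

k ≈ 1.33, β ≈ 0.035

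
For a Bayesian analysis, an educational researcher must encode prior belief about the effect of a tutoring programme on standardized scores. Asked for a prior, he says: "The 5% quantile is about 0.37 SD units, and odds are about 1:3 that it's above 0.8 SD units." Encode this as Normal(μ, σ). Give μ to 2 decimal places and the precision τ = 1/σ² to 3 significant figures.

The p-quantile of Normal(μ,σ) is μ + z_p·σ, with z_{0.05} = -1.645 and z_{0.75} = 0.6745.
Eliminate σ: μ = (z₂·x₁ − z₁·x₂)/(z₂ − z₁) = (0.6745·0.37 − (-1.645)·0.8)/2.319 = 0.67.
Then σ = (x₂ − x₁)/(z₂ − z₁) = (0.8 − 0.37)/2.319 = 0.19.
Precision τ = 1/σ² = 1/0.1854² = 29.1.

μ = 0.67, τ = 29.1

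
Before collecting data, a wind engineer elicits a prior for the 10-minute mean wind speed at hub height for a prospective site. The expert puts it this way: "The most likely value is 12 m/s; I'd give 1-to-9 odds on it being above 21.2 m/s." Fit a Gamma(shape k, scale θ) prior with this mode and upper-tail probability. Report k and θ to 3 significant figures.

Gamma(k,θ) with k>1 has mode (k−1)θ, so θ = 12/(k−1).
Need P(X < 21.2) = 0.9 with θ tied to k this way. Start at k = 2, θ = 12: P(X<21.2) ≈ 0.527.
Too low — raise k to concentrate. Iterating converges to k ≈ 6.87.
Then θ = 12/(6.87−1) ≈ 2.04.

k ≈ 6.87, θ ≈ 2.04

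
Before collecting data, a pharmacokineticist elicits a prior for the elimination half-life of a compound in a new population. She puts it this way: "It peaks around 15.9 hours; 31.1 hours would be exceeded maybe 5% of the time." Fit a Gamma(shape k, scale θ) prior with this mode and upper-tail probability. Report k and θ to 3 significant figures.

k ≈ 7.17, θ ≈ 2.58

Gamma(k,θ) with k>1 has mode (k−1)θ, so θ = 15.9/(k−1).
Need P(X < 31.1) = 0.95 with θ tied to k this way. Start at k = 2, θ = 15.9: P(X<31.1) ≈ 0.582.
Too low — raise k to concentrate. Iterating converges to k ≈ 7.17.
Then θ = 15.9/(7.17−1) ≈ 2.58.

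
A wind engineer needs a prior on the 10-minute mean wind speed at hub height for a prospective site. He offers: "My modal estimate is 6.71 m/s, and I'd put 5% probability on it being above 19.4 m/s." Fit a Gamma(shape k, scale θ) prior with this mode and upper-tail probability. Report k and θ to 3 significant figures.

k ≈ 3.36, θ ≈ 2.84

Gamma(k,θ) with k>1 has mode (k−1)θ, so θ = 6.71/(k−1).
Need P(X < 19.4) = 0.95 with θ tied to k this way. Start at k = 2, θ = 6.71: P(X<19.4) ≈ 0.784.
Too low — raise k to concentrate. Iterating converges to k ≈ 3.36.
Then θ = 6.71/(3.36−1) ≈ 2.84.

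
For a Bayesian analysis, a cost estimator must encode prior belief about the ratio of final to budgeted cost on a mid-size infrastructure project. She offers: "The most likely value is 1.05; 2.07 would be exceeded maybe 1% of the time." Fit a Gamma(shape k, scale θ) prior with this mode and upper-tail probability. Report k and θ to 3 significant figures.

k ≈ 11.7, θ ≈ 0.0982

Gamma(k,θ) with k>1 has mode (k−1)θ, so θ = 1.05/(k−1).
Need P(X < 2.07) = 0.99 with θ tied to k this way. Start at k = 2, θ = 1.05: P(X<2.07) ≈ 0.586.
Too low — raise k to concentrate. Iterating converges to k ≈ 11.7.
Then θ = 1.05/(11.7−1) ≈ 0.0982.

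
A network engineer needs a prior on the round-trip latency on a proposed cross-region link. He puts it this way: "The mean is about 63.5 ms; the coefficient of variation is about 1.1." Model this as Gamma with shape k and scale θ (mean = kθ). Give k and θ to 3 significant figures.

For Gamma(k, scale θ): mean = kθ, variance = kθ², so CV = 1/√k.
CV = 1.1, hence k = 1/CV² = 0.826.
Then θ = mean/k = 63.5/0.826 = 76.8.

k ≈ 0.826, θ ≈ 76.8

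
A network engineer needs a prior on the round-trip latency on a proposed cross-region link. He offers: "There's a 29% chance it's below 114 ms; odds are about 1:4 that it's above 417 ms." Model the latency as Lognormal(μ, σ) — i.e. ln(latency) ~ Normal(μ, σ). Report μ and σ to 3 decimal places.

μ ≈ 5.251, σ ≈ 0.930

If T ~ Lognormal(μ,σ) then ln T ~ Normal(μ,σ), so the p-quantile of ln T is μ + z_p·σ.
ln(114) = 4.736 and ln(417) = 6.033; z_{0.29} = -0.5534, z_{0.8} = 0.8416.
σ = (6.033 − 4.736)/(0.8416 − (-0.5534)) = 0.930.
μ = 4.736 − (-0.5534)·0.930 = 5.251.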